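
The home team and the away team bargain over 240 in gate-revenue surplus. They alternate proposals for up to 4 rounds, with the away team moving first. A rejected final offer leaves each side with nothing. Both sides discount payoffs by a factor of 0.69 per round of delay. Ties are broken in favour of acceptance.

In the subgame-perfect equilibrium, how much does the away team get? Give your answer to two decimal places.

Round 4 (the home team proposes): the away team will accept anything ≥ 0, so the home team offers 0 and keeps 240.
Round 3 (the away team proposes): the home team can get 240 next round, worth 0.69 × 240 = 165.6 now. The away team offers 165.6 and keeps 240 − 165.6 = 74.4.
Round 2 (the home team proposes): the away team can get 74.4 next round, worth 0.69 × 74.4 = 51.336 now, so the home team offers 51.336, keeping 188.664.
Round 1 (the away team proposes): the home team can get 188.664 next round, worth 0.69 × 188.664 = 130.17816 now; the away team offers that and keeps 109.82184.

109.82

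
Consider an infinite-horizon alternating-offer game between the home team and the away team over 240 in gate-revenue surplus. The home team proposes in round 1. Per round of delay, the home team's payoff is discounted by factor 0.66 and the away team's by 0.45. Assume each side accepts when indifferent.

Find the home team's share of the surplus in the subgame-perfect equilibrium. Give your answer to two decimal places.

187.77

In a stationary SPE each proposer offers the other exactly their discounted continuation value.
If the home team keeps x when proposing and the away team keeps y when proposing, then x = 240 − 0.45y and y = 240 − 0.66x.
Solving: x = 240(1 − 0.45) / (1 − 0.66·0.45) = 132 / 0.703 ≈ 187.7667.
The away team gets 240 − 187.7667 ≈ 52.2333.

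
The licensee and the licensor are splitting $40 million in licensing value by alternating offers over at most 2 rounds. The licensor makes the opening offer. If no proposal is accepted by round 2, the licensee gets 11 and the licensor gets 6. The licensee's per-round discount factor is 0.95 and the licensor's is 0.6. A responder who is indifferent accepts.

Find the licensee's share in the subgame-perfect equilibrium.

32.3

Round 2 (the licensee proposes): the licensor gets 6 if talks fail, so the licensee offers 6 and keeps 34.
Round 1 (the licensor proposes): the licensee can get 34 next round, worth 0.95 × 34 = 32.3 now, so the licensor offers 32.3, keeping 7.7.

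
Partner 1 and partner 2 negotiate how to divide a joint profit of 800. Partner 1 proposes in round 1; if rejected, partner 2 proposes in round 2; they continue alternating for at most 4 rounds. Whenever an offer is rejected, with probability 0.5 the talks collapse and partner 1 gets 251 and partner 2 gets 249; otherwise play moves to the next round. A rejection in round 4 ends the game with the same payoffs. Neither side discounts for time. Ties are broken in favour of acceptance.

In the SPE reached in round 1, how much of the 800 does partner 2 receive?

361.5

By backward induction:
Round 4 (partner 2 proposes): partner 1 gets 251 if talks fail, so partner 2 offers 251 and keeps 549.
Round 3 (partner 1 proposes): rejecting gives partner 2 an expected 0.5 × 549 + 0.5 × 249 = 399; partner 1 offers that and keeps 401.
Round 2 (partner 2 proposes): rejecting gives partner 1 an expected 0.5 × 401 + 0.5 × 251 = 326, so partner 2 offers 326, keeping 474.
Round 1 (partner 1 proposes): rejecting gives partner 2 an expected 0.5 × 474 + 0.5 × 249 = 361.5. Partner 1 offers 361.5 and keeps 800 − 361.5 = 438.5.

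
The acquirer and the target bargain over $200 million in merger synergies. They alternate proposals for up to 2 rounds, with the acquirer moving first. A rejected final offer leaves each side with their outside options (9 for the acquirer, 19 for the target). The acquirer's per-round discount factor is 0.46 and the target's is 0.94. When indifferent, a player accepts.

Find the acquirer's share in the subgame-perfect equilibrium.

20.46

Round 2 (the target proposes): the acquirer gets 9 if talks fail, so the target offers 9 and keeps 191.
Round 1 (the acquirer proposes): the target can get 191 next round, worth 0.94 × 191 = 179.54 now; the acquirer offers that and keeps 20.46.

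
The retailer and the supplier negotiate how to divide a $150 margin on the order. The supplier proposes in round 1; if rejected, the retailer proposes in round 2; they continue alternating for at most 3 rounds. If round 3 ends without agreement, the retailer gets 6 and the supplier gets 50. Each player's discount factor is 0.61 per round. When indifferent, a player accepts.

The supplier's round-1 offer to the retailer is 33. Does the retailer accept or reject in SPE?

Round 3 (the supplier proposes): the retailer gets 6 if talks fail, so the supplier offers 6 and keeps 144.
Round 2 (the retailer proposes): the supplier can get 144 next round, worth 0.61 × 144 = 87.84 now. The retailer offers 87.84 and keeps 150 − 87.84 = 62.16.
So by rejecting in round 1, the retailer gets 62.16 next round, worth 0.61 × 62.16 = 37.9176 now.
Offer 33 < 37.9176, so the retailer rejects.

Reject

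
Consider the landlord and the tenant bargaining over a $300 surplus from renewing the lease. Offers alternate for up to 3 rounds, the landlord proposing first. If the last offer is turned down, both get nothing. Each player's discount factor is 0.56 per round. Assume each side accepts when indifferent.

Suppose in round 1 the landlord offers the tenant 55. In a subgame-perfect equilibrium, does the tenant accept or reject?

Reject

Round 3 (the landlord proposes): rejection yields 0 for the tenant; the landlord offers 0 and keeps 300.
Round 2 (the tenant proposes): the landlord can get 300 next round, worth 0.56 × 300 = 168 now. The tenant offers 168 and keeps 300 − 168 = 132.
So by rejecting in round 1, the tenant gets 132 next round, worth 0.56 × 132 = 73.92 now.
Offer 55 < 73.92, so the tenant rejects.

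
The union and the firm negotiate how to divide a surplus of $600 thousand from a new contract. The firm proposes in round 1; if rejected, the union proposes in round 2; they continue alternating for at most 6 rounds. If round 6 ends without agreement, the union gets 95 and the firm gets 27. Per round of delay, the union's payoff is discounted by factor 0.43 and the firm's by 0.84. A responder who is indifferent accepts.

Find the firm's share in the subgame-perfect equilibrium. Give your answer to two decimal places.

Round 6 (the union proposes): the firm gets 27 if talks fail, so the union offers 27 and keeps 573.
Round 5 (the firm proposes): the union can get 573 next round, worth 0.43 × 573 = 246.39 now; the firm offers that and keeps 353.61.
Round 4 (the union proposes): the firm can get 353.61 next round, worth 0.84 × 353.61 = 297.0324 now; the union offers that and keeps 302.9676.
Round 3 (the firm proposes): the union can get 302.9676 next round, worth 0.43 × 302.9676 = 130.276068 now, so the firm offers 130.276068, keeping 469.723932.
Round 2 (the union proposes): the firm can get 469.723932 next round, worth 0.84 × 469.723932 = 394.56810288 now, so the union offers 394.56810288, keeping 205.43189712.
Round 1 (the firm proposes): the union can get 205.43189712 next round, worth 0.43 × 205.43189712 = 88.3357157616 now. The firm offers 88.3357157616 and keeps 600 − 88.3357157616 = 511.6642842384.

511.66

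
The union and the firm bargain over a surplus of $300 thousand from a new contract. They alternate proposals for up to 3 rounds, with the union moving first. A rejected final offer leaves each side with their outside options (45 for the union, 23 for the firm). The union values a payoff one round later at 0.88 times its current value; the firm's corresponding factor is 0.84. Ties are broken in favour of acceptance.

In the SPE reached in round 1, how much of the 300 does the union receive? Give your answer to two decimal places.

Round 3 (the union proposes): the firm gets 23 if talks fail, so the union offers 23 and keeps 277.
Round 2 (the firm proposes): the union can get 277 next round, worth 0.88 × 277 = 243.76 now; the firm offers that and keeps 56.24.
Round 1 (the union proposes): the firm can get 56.24 next round, worth 0.84 × 56.24 = 47.2416 now; the union offers that and keeps 252.7584.

252.76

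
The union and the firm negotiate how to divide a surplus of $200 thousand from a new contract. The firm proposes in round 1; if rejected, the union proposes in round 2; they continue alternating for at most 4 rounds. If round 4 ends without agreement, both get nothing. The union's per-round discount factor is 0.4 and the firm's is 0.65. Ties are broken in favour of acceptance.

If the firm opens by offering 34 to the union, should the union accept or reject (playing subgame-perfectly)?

Round 4 (the union proposes): rejection yields 0 for the firm; the union offers 0 and keeps 200.
Round 3 (the firm proposes): the union can get 200 next round, worth 0.4 × 200 = 80 now. The firm offers 80 and keeps 200 − 80 = 120.
Round 2 (the union proposes): the firm can get 120 next round, worth 0.65 × 120 = 78 now, so the union offers 78, keeping 122.
So by rejecting in round 1, the union gets 122 next round, worth 0.4 × 122 = 48.8 now.
Offer 34 < 48.8, so the union rejects.

Reject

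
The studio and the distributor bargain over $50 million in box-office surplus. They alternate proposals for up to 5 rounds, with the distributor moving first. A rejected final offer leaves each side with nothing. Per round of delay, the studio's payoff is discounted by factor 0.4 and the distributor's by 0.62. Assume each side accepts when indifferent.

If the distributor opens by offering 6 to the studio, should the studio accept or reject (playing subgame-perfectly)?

Reject

Work out the studio's continuation value if the offer is rejected.
Round 5 (the distributor proposes): rejection yields 0 for the studio; the distributor offers 0 and keeps 50.
Round 4 (the studio proposes): the distributor can get 50 next round, worth 0.62 × 50 = 31 now. The studio offers 31 and keeps 50 − 31 = 19.
Round 3 (the distributor proposes): the studio can get 19 next round, worth 0.4 × 19 = 7.6 now; the distributor offers that and keeps 42.4.
Round 2 (the studio proposes): the distributor can get 42.4 next round, worth 0.62 × 42.4 = 26.288 now. The studio offers 26.288 and keeps 50 − 26.288 = 23.712.
So by rejecting in round 1, the studio gets 23.712 next round, worth 0.4 × 23.712 = 9.4848 now.
Offer 6 < 9.4848, so the studio rejects.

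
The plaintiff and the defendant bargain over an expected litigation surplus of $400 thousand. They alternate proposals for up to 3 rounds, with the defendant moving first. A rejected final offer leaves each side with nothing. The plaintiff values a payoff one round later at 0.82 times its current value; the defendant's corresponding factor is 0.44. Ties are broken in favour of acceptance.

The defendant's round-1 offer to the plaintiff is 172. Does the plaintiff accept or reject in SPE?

Reject

Round 3 (the defendant proposes): rejection yields 0 for the plaintiff; the defendant offers 0 and keeps 400.
Round 2 (the plaintiff proposes): the defendant can get 400 next round, worth 0.44 × 400 = 176 now, so the plaintiff offers 176, keeping 224.
So by rejecting in round 1, the plaintiff gets 224 next round, worth 0.82 × 224 = 183.68 now.
Offer 172 < 183.68, so the plaintiff rejects.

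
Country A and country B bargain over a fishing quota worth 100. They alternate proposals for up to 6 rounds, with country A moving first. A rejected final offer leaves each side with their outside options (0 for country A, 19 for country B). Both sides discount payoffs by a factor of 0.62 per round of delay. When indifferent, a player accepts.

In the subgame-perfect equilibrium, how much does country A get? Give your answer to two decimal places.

58.22

Round 6 (country B proposes): rejection yields 0 for country A; country B offers 0 and keeps 100.
Round 5 (country A proposes): country B can get 100 next round, worth 0.62 × 100 = 62 now. Country A offers 62 and keeps 100 − 62 = 38.
Round 4 (country B proposes): country A can get 38 next round, worth 0.62 × 38 = 23.56 now. Country B offers 23.56 and keeps 100 − 23.56 = 76.44.
Round 3 (country A proposes): country B can get 76.44 next round, worth 0.62 × 76.44 = 47.3928 now; country A offers that and keeps 52.6072.
Round 2 (country B proposes): country A can get 52.6072 next round, worth 0.62 × 52.6072 = 32.616464 now; country B offers that and keeps 67.383536.
Round 1 (country A proposes): country B can get 67.383536 next round, worth 0.62 × 67.383536 = 41.77779232 now; country A offers that and keeps 58.22220768.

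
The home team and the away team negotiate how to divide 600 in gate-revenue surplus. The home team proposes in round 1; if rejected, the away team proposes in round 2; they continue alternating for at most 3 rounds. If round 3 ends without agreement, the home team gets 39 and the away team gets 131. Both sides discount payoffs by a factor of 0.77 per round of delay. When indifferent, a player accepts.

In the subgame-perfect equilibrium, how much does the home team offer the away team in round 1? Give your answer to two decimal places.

183.93

Round 3 (the home team proposes): the away team gets 131 if talks fail, so the home team offers 131 and keeps 469.
Round 2 (the away team proposes): the home team can get 469 next round, worth 0.77 × 469 = 361.13 now, so the away team offers 361.13, keeping 238.87.
Round 1 (the home team proposes): the away team can get 238.87 next round, worth 0.77 × 238.87 = 183.9299 now. The home team offers 183.9299 and keeps 600 − 183.9299 = 416.0701.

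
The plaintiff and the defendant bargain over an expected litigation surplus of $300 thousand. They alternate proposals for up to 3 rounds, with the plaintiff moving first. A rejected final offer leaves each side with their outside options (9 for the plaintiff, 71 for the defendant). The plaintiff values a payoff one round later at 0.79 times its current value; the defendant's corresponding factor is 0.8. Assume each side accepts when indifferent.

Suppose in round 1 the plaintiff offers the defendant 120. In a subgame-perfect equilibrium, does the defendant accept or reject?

Accept

Round 3 (the plaintiff proposes): the defendant gets 71 if talks fail, so the plaintiff offers 71 and keeps 229.
Round 2 (the defendant proposes): the plaintiff can get 229 next round, worth 0.79 × 229 = 180.91 now, so the defendant offers 180.91, keeping 119.09.
So by rejecting in round 1, the defendant gets 119.09 next round, worth 0.8 × 119.09 = 95.272 now.
Offer 120 ≥ 95.272, so the defendant accepts.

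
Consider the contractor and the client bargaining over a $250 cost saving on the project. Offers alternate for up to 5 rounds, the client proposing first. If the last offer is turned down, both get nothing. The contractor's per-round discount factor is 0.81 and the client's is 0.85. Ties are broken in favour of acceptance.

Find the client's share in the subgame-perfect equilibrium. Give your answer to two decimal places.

Round 5 (the client proposes): rejection yields 0 for the contractor; the client offers 0 and keeps 250.
Round 4 (the contractor proposes): the client can get 250 next round, worth 0.85 × 250 = 212.5 now. The contractor offers 212.5 and keeps 250 − 212.5 = 37.5.
Round 3 (the client proposes): the contractor can get 37.5 next round, worth 0.81 × 37.5 = 30.375 now. The client offers 30.375 and keeps 250 − 30.375 = 219.625.
Round 2 (the contractor proposes): the client can get 219.625 next round, worth 0.85 × 219.625 = 186.68125 now, so the contractor offers 186.68125, keeping 63.31875.
Round 1 (the client proposes): the contractor can get 63.31875 next round, worth 0.81 × 63.31875 = 51.2881875 now. The client offers 51.2881875 and keeps 250 − 51.2881875 = 198.7118125.

198.71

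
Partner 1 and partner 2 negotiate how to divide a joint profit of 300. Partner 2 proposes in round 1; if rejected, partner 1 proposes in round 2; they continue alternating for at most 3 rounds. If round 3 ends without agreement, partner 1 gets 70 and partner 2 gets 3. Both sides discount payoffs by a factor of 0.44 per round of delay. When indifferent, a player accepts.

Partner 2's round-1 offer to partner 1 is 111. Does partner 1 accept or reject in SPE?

Accept

Work out partner 1's continuation value if the offer is rejected.
Round 3 (partner 2 proposes): partner 1 gets 70 if talks fail, so partner 2 offers 70 and keeps 230.
Round 2 (partner 1 proposes): partner 2 can get 230 next round, worth 0.44 × 230 = 101.2 now. Partner 1 offers 101.2 and keeps 300 − 101.2 = 198.8.
So by rejecting in round 1, partner 1 gets 198.8 next round, worth 0.44 × 198.8 = 87.472 now.
Offer 111 ≥ 87.472, so partner 1 accepts.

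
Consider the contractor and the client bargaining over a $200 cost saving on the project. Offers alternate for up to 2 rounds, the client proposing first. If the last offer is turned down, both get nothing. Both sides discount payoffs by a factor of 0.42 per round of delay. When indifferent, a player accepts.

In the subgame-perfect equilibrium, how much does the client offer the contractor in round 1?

84

Round 2 (the contractor proposes): rejection yields 0 for the client; the contractor offers 0 and keeps 200.
Round 1 (the client proposes): the contractor can get 200 next round, worth 0.42 × 200 = 84 now; the client offers that and keeps 116.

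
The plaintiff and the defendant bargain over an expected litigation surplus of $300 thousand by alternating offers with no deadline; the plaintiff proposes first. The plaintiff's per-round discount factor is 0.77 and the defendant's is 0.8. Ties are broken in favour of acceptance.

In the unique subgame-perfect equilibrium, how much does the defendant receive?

Let x be the plaintiff's share when the plaintiff proposes and y be the defendant's share when the defendant proposes.
The defendant accepts iff offered ≥ 0.8·y, so x = 300 − 0.8y. Symmetrically y = 300 − 0.77x.
Substituting: x = 300 − 0.8(300 − 0.77x), giving x(1 − 0.77·0.8) = 300(1 − 0.8).
So x = 300 × 0.2 / 0.384 = 156.25, and the defendant receives 300 − x = 143.75.

143.75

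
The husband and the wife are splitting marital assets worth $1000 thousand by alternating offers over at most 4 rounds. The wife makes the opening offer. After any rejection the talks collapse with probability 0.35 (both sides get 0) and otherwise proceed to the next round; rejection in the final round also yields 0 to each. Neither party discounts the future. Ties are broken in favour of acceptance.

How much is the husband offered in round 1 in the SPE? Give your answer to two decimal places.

502.13

Round 4 (the husband proposes): the wife will accept anything ≥ 0, so the husband offers 0 and keeps 1000.
Round 3 (the wife proposes): rejecting gives the husband an expected 0.65 × 1000 = 650, so the wife offers 650, keeping 350.
Round 2 (the husband proposes): rejecting gives the wife an expected 0.65 × 350 = 227.5. The husband offers 227.5 and keeps 1000 − 227.5 = 772.5.
Round 1 (the wife proposes): rejecting gives the husband an expected 0.65 × 772.5 = 502.125, so the wife offers 502.125, keeping 497.875.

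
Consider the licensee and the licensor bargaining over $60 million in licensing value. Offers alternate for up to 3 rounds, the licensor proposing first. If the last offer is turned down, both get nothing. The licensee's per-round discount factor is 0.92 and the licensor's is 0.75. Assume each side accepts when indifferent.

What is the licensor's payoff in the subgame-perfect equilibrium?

46.2

Round 3 (the licensor proposes): the licensee will accept anything ≥ 0, so the licensor offers 0 and keeps 60.
Round 2 (the licensee proposes): the licensor can get 60 next round, worth 0.75 × 60 = 45 now; the licensee offers that and keeps 15.
Round 1 (the licensor proposes): the licensee can get 15 next round, worth 0.92 × 15 = 13.8 now. The licensor offers 13.8 and keeps 60 − 13.8 = 46.2.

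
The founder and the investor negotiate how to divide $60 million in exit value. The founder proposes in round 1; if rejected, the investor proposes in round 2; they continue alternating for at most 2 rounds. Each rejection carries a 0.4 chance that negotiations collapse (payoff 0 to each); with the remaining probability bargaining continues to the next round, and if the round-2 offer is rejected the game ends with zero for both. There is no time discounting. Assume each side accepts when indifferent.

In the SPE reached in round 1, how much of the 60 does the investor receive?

By backward induction:
Round 2 (the investor proposes): rejection yields 0 for the founder; the investor offers 0 and keeps 60.
Round 1 (the founder proposes): rejecting gives the investor an expected 0.6 × 60 = 36. The founder offers 36 and keeps 60 − 36 = 24.

36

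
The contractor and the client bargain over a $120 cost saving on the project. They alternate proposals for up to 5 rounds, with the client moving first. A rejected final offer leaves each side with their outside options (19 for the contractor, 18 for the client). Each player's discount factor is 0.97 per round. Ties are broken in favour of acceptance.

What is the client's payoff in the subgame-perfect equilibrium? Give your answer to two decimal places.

96.40

By backward induction:
Round 5 (the client proposes): the contractor gets 19 if talks fail, so the client offers 19 and keeps 101.
Round 4 (the contractor proposes): the client can get 101 next round, worth 0.97 × 101 = 97.97 now, so the contractor offers 97.97, keeping 22.03.
Round 3 (the client proposes): the contractor can get 22.03 next round, worth 0.97 × 22.03 = 21.3691 now. The client offers 21.3691 and keeps 120 − 21.3691 = 98.6309.
Round 2 (the contractor proposes): the client can get 98.6309 next round, worth 0.97 × 98.6309 = 95.671973 now; the contractor offers that and keeps 24.328027.
Round 1 (the client proposes): the contractor can get 24.328027 next round, worth 0.97 × 24.328027 = 23.59818619 now; the client offers that and keeps 96.40181381.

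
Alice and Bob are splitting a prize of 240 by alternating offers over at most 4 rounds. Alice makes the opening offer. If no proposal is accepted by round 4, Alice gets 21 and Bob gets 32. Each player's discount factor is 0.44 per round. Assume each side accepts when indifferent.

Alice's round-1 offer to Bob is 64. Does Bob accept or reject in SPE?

Reject

Round 4 (Bob proposes): Alice gets 21 if talks fail, so Bob offers 21 and keeps 219.
Round 3 (Alice proposes): Bob can get 219 next round, worth 0.44 × 219 = 96.36 now, so Alice offers 96.36, keeping 143.64.
Round 2 (Bob proposes): Alice can get 143.64 next round, worth 0.44 × 143.64 = 63.2016 now. Bob offers 63.2016 and keeps 240 − 63.2016 = 176.7984.
So by rejecting in round 1, Bob gets 176.7984 next round, worth 0.44 × 176.7984 = 77.791296 now.
Offer 64 < 77.791296, so Bob rejects.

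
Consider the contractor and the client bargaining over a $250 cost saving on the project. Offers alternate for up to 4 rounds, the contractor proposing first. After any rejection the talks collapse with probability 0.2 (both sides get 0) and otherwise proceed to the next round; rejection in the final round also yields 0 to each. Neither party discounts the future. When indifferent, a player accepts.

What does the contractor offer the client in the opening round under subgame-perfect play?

Round 4 (the client proposes): the contractor will accept anything ≥ 0, so the client offers 0 and keeps 250.
Round 3 (the contractor proposes): rejecting gives the client an expected 0.8 × 250 = 200, so the contractor offers 200, keeping 50.
Round 2 (the client proposes): rejecting gives the contractor an expected 0.8 × 50 = 40. The client offers 40 and keeps 250 − 40 = 210.
Round 1 (the contractor proposes): rejecting gives the client an expected 0.8 × 210 = 168, so the contractor offers 168, keeping 82.

168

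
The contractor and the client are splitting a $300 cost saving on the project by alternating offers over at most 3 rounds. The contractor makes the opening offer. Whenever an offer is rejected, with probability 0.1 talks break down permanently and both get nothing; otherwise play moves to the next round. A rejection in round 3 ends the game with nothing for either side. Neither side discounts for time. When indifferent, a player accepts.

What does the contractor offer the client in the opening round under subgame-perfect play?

27

Round 3 (the contractor proposes): the client will accept anything ≥ 0, so the contractor offers 0 and keeps 300.
Round 2 (the client proposes): rejecting gives the contractor an expected 0.9 × 300 = 270, so the client offers 270, keeping 30.
Round 1 (the contractor proposes): rejecting gives the client an expected 0.9 × 30 = 27. The contractor offers 27 and keeps 300 − 27 = 273.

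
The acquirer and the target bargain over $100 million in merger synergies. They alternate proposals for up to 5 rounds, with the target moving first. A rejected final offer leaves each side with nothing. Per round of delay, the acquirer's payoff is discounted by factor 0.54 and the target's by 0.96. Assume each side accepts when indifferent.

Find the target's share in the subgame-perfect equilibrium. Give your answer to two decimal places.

96.72

Solve by backward induction from round 5.
Round 5 (the target proposes): rejection yields 0 for the acquirer; the target offers 0 and keeps 100.
Round 4 (the acquirer proposes): the target can get 100 next round, worth 0.96 × 100 = 96 now; the acquirer offers that and keeps 4.
Round 3 (the target proposes): the acquirer can get 4 next round, worth 0.54 × 4 = 2.16 now, so the target offers 2.16, keeping 97.84.
Round 2 (the acquirer proposes): the target can get 97.84 next round, worth 0.96 × 97.84 = 93.9264 now. The acquirer offers 93.9264 and keeps 100 − 93.9264 = 6.0736.
Round 1 (the target proposes): the acquirer can get 6.0736 next round, worth 0.54 × 6.0736 = 3.279744 now. The target offers 3.279744 and keeps 100 − 3.279744 = 96.720256.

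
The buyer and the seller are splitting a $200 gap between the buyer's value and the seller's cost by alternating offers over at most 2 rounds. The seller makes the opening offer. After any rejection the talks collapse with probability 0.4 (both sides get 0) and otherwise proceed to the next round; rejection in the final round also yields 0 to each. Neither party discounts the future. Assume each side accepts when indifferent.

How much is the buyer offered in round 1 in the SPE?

Round 2 (the buyer proposes): the seller will accept anything ≥ 0, so the buyer offers 0 and keeps 200.
Round 1 (the seller proposes): rejecting gives the buyer an expected 0.6 × 200 = 120. The seller offers 120 and keeps 200 − 120 = 80.

120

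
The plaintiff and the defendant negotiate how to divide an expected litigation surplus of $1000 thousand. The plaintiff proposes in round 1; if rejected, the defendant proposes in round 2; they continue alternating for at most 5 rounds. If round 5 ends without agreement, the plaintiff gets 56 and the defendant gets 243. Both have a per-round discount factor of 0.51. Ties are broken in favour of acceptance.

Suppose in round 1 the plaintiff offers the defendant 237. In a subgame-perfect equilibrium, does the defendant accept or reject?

Round 5 (the plaintiff proposes): the defendant gets 243 if talks fail, so the plaintiff offers 243 and keeps 757.
Round 4 (the defendant proposes): the plaintiff can get 757 next round, worth 0.51 × 757 = 386.07 now, so the defendant offers 386.07, keeping 613.93.
Round 3 (the plaintiff proposes): the defendant can get 613.93 next round, worth 0.51 × 613.93 = 313.1043 now. The plaintiff offers 313.1043 and keeps 1000 − 313.1043 = 686.8957.
Round 2 (the defendant proposes): the plaintiff can get 686.8957 next round, worth 0.51 × 686.8957 = 350.316807 now. The defendant offers 350.316807 and keeps 1000 − 350.316807 = 649.683193.
So by rejecting in round 1, the defendant gets 649.683193 next round, worth 0.51 × 649.683193 = 331.33842843 now.
Offer 237 < 331.33842843, so the defendant rejects.

Reject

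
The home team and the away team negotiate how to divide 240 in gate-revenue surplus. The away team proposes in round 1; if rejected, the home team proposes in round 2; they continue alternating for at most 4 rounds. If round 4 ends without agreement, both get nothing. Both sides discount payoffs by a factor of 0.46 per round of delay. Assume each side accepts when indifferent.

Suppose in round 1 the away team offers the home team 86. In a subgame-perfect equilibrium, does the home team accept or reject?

Work out the home team's continuation value if the offer is rejected.
Round 4 (the home team proposes): the away team will accept anything ≥ 0, so the home team offers 0 and keeps 240.
Round 3 (the away team proposes): the home team can get 240 next round, worth 0.46 × 240 = 110.4 now. The away team offers 110.4 and keeps 240 − 110.4 = 129.6.
Round 2 (the home team proposes): the away team can get 129.6 next round, worth 0.46 × 129.6 = 59.616 now; the home team offers that and keeps 180.384.
So by rejecting in round 1, the home team gets 180.384 next round, worth 0.46 × 180.384 = 82.97664 now.
Offer 86 ≥ 82.97664, so the home team accepts.

Accept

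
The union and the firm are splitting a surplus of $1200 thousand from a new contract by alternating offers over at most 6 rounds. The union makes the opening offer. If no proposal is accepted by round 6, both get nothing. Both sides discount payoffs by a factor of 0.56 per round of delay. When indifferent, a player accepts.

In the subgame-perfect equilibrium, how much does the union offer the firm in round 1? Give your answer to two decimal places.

454.49

Work backward from the last round.
Round 6 (the firm proposes): rejection yields 0 for the union; the firm offers 0 and keeps 1200.
Round 5 (the union proposes): the firm can get 1200 next round, worth 0.56 × 1200 = 672 now. The union offers 672 and keeps 1200 − 672 = 528.
Round 4 (the firm proposes): the union can get 528 next round, worth 0.56 × 528 = 295.68 now. The firm offers 295.68 and keeps 1200 − 295.68 = 904.32.
Round 3 (the union proposes): the firm can get 904.32 next round, worth 0.56 × 904.32 = 506.4192 now. The union offers 506.4192 and keeps 1200 − 506.4192 = 693.5808.
Round 2 (the firm proposes): the union can get 693.5808 next round, worth 0.56 × 693.5808 = 388.405248 now, so the firm offers 388.405248, keeping 811.594752.
Round 1 (the union proposes): the firm can get 811.594752 next round, worth 0.56 × 811.594752 = 454.49306112 now; the union offers that and keeps 745.50693888.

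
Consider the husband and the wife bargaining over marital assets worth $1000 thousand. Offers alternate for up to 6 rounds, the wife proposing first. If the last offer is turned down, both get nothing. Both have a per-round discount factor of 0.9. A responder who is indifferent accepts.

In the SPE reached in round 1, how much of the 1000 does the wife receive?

By backward induction:
Round 6 (the husband proposes): rejection yields 0 for the wife; the husband offers 0 and keeps 1000.
Round 5 (the wife proposes): the husband can get 1000 next round, worth 0.9 × 1000 = 900 now, so the wife offers 900, keeping 100.
Round 4 (the husband proposes): the wife can get 100 next round, worth 0.9 × 100 = 90 now; the husband offers that and keeps 910.
Round 3 (the wife proposes): the husband can get 910 next round, worth 0.9 × 910 = 819 now; the wife offers that and keeps 181.
Round 2 (the husband proposes): the wife can get 181 next round, worth 0.9 × 181 = 162.9 now; the husband offers that and keeps 837.1.
Round 1 (the wife proposes): the husband can get 837.1 next round, worth 0.9 × 837.1 = 753.39 now; the wife offers that and keeps 246.61.

246.61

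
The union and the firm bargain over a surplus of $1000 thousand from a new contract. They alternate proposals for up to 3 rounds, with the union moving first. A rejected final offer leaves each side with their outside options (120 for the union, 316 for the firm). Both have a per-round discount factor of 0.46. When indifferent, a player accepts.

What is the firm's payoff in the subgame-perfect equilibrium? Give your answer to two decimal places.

315.27

Round 3 (the union proposes): the firm gets 316 if talks fail, so the union offers 316 and keeps 684.
Round 2 (the firm proposes): the union can get 684 next round, worth 0.46 × 684 = 314.64 now. The firm offers 314.64 and keeps 1000 − 314.64 = 685.36.
Round 1 (the union proposes): the firm can get 685.36 next round, worth 0.46 × 685.36 = 315.2656 now, so the union offers 315.2656, keeping 684.7344.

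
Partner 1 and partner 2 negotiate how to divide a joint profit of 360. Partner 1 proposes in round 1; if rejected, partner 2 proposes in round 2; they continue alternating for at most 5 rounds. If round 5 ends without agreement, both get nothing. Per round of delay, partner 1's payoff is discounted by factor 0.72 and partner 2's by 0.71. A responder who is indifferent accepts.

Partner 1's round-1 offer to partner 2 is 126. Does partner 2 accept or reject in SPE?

Accept

Round 5 (partner 1 proposes): rejection yields 0 for partner 2; partner 1 offers 0 and keeps 360.
Round 4 (partner 2 proposes): partner 1 can get 360 next round, worth 0.72 × 360 = 259.2 now. Partner 2 offers 259.2 and keeps 360 − 259.2 = 100.8.
Round 3 (partner 1 proposes): partner 2 can get 100.8 next round, worth 0.71 × 100.8 = 71.568 now, so partner 1 offers 71.568, keeping 288.432.
Round 2 (partner 2 proposes): partner 1 can get 288.432 next round, worth 0.72 × 288.432 = 207.67104 now. Partner 2 offers 207.67104 and keeps 360 − 207.67104 = 152.32896.
So by rejecting in round 1, partner 2 gets 152.32896 next round, worth 0.71 × 152.32896 = 108.1535616 now.
Offer 126 ≥ 108.1535616, so partner 2 accepts.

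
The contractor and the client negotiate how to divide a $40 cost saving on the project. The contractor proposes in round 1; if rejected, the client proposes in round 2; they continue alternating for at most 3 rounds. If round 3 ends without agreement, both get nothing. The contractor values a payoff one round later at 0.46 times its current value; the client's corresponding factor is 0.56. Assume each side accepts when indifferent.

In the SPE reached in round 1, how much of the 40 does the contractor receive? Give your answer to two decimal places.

By backward induction:
Round 3 (the contractor proposes): rejection yields 0 for the client; the contractor offers 0 and keeps 40.
Round 2 (the client proposes): the contractor can get 40 next round, worth 0.46 × 40 = 18.4 now. The client offers 18.4 and keeps 40 − 18.4 = 21.6.
Round 1 (the contractor proposes): the client can get 21.6 next round, worth 0.56 × 21.6 = 12.096 now. The contractor offers 12.096 and keeps 40 − 12.096 = 27.904.

27.90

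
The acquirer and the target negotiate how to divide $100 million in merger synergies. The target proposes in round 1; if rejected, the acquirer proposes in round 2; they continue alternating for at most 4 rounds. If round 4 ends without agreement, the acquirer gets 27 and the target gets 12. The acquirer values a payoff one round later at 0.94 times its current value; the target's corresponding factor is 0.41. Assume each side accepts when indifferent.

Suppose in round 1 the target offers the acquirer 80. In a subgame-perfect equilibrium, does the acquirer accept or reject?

Round 4 (the acquirer proposes): the target gets 12 if talks fail, so the acquirer offers 12 and keeps 88.
Round 3 (the target proposes): the acquirer can get 88 next round, worth 0.94 × 88 = 82.72 now; the target offers that and keeps 17.28.
Round 2 (the acquirer proposes): the target can get 17.28 next round, worth 0.41 × 17.28 = 7.0848 now; the acquirer offers that and keeps 92.9152.
So by rejecting in round 1, the acquirer gets 92.9152 next round, worth 0.94 × 92.9152 = 87.340288 now.
Offer 80 < 87.340288, so the acquirer rejects.

Reject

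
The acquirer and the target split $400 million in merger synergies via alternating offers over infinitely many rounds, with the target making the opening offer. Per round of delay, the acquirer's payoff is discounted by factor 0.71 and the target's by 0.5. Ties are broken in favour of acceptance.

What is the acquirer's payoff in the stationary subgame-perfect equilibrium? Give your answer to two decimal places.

220.16

Let x be the target's share when the target proposes and y be the acquirer's share when the acquirer proposes.
The acquirer accepts iff offered ≥ 0.71·y, so x = 400 − 0.71y. Symmetrically y = 400 − 0.5x.
Substituting: x = 400 − 0.71(400 − 0.5x), giving x(1 − 0.5·0.71) = 400(1 − 0.71).
So x = 400 × 0.29 / 0.645 ≈ 179.8450, and the acquirer receives 400 − x ≈ 220.1550.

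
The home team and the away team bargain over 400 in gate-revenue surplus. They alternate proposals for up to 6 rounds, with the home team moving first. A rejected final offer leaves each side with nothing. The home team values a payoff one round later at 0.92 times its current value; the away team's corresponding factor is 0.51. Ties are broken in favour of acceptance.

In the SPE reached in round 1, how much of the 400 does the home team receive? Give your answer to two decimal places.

331.11

Round 6 (the away team proposes): rejection yields 0 for the home team; the away team offers 0 and keeps 400.
Round 5 (the home team proposes): the away team can get 400 next round, worth 0.51 × 400 = 204 now; the home team offers that and keeps 196.
Round 4 (the away team proposes): the home team can get 196 next round, worth 0.92 × 196 = 180.32 now. The away team offers 180.32 and keeps 400 − 180.32 = 219.68.
Round 3 (the home team proposes): the away team can get 219.68 next round, worth 0.51 × 219.68 = 112.0368 now; the home team offers that and keeps 287.9632.
Round 2 (the away team proposes): the home team can get 287.9632 next round, worth 0.92 × 287.9632 = 264.926144 now; the away team offers that and keeps 135.073856.
Round 1 (the home team proposes): the away team can get 135.073856 next round, worth 0.51 × 135.073856 = 68.88766656 now. The home team offers 68.88766656 and keeps 400 − 68.88766656 = 331.11233344.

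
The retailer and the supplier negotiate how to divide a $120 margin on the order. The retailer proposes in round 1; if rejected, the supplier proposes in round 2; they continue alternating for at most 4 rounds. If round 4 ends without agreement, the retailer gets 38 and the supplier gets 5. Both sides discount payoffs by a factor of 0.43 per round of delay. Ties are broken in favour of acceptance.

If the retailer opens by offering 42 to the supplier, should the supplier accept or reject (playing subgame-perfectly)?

Accept

Round 4 (the supplier proposes): the retailer gets 38 if talks fail, so the supplier offers 38 and keeps 82.
Round 3 (the retailer proposes): the supplier can get 82 next round, worth 0.43 × 82 = 35.26 now. The retailer offers 35.26 and keeps 120 − 35.26 = 84.74.
Round 2 (the supplier proposes): the retailer can get 84.74 next round, worth 0.43 × 84.74 = 36.4382 now. The supplier offers 36.4382 and keeps 120 − 36.4382 = 83.5618.
So by rejecting in round 1, the supplier gets 83.5618 next round, worth 0.43 × 83.5618 = 35.931574 now.
Offer 42 ≥ 35.931574, so the supplier accepts.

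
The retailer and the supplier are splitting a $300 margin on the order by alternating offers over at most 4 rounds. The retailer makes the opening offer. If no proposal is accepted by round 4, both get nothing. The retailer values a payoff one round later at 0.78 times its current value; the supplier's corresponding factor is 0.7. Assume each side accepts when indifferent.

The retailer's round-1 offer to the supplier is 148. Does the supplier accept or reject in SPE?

Round 4 (the supplier proposes): the retailer will accept anything ≥ 0, so the supplier offers 0 and keeps 300.
Round 3 (the retailer proposes): the supplier can get 300 next round, worth 0.7 × 300 = 210 now, so the retailer offers 210, keeping 90.
Round 2 (the supplier proposes): the retailer can get 90 next round, worth 0.78 × 90 = 70.2 now. The supplier offers 70.2 and keeps 300 − 70.2 = 229.8.
So by rejecting in round 1, the supplier gets 229.8 next round, worth 0.7 × 229.8 = 160.86 now.
Offer 148 < 160.86, so the supplier rejects.

Reject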